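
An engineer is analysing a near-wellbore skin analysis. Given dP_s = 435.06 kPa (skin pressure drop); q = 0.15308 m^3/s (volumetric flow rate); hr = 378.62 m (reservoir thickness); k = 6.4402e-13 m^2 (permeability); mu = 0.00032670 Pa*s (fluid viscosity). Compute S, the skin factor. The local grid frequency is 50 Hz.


S = dP_s * 1000 * 2*pi*k*hr / (q*mu)
S = 435.06 * 1000 * 2*pi*6.4402e-13*378.62 / (0.15308*0.00032670)
S = 13.328


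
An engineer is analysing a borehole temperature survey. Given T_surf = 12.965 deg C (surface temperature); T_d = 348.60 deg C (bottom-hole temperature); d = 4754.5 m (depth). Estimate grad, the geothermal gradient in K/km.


grad = (T_d - T_surf) / d * 1000
grad = (348.60 - 12.965) / 4754.5 * 1000
grad = 70.59312 deg C/km
Convert: 70.59312 deg C/km * 1.0 = 70.593 K/km
grad = 70.593 K/km


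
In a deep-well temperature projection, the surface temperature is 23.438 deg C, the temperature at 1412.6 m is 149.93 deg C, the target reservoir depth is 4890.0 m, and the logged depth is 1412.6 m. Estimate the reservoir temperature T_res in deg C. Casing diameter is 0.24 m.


Step 1: grad = (T_d1 - T_surf)/d1 * 1000 = (149.93 - 23.438)/1412.6 * 1000 = 89.54552 deg C/km
Step 2: T_res = T_surf + grad*d2/1000 = 23.438 + 89.54552*4890.0/1000 = 461.32 deg C
T_res = 461.32 deg C


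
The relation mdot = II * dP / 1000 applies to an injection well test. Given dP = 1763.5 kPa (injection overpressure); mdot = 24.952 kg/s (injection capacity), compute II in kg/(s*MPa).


II = mdot * 1000 / dP
II = 24.952 * 1000 / 1763.5
II = 14.149 kg/(s*MPa)


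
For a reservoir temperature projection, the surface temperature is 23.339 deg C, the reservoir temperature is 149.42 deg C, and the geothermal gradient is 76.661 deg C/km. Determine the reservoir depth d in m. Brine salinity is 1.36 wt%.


d = (T_res - T_surf) / grad * 1000
d = (149.42 - 23.339) / 76.661 * 1000
d = 1644.7 m


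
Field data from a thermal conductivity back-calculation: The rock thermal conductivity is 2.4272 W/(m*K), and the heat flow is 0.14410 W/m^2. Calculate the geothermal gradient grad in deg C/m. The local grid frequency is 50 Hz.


grad = q / k * 1000
grad = 0.14410 / 2.4272 * 1000
grad = 59.36882 deg C/km
Convert: 59.36882 deg C/km * 0.001 = 0.059369 deg C/m
grad = 0.059369 deg C/m


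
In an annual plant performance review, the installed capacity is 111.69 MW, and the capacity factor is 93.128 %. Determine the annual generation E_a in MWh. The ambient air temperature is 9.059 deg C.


E_a = CF / 100 * cap * 8760
E_a = 93.128 / 100 * 111.69 * 8760
E_a = 9.1117e+05 MWh


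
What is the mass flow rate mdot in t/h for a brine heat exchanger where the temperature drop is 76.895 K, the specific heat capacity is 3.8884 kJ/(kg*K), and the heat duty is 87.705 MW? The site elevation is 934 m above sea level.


mdot = Q * 1000 / (cp * dT)
mdot = 87.705 * 1000 / (3.8884 * 76.895)
mdot = 293.3292 kg/s
Convert: 293.3292 kg/s * 3.6 = 1056.0 t/h
mdot = 1056.0 t/h


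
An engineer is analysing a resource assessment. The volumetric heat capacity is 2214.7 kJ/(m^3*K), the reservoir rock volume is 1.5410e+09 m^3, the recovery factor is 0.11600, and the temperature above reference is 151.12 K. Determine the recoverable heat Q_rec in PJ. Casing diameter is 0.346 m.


Step 1: Q_s = Vr*rhoc*dT/1e12 = 1.5410e+09*2214.7*151.12/1e12 = 515.7503 PJ
Step 2: Q_rec = Q_s * RF = 515.7503 * 0.116 = 59.827 PJ
Q_rec = 59.827 PJ


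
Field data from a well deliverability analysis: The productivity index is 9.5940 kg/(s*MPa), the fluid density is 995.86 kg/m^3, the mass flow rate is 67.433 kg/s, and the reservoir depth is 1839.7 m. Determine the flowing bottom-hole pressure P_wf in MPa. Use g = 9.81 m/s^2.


Step 1: P_i = rho*g*h/1e6 = 995.86*9.81*1839.7/1e6 = 17.97274 MPa
Step 2: P_wf = P_i - mdot/PI = 17.97274 - 67.433/9.594 = 10.944 MPa
P_wf = 10.944 MPa


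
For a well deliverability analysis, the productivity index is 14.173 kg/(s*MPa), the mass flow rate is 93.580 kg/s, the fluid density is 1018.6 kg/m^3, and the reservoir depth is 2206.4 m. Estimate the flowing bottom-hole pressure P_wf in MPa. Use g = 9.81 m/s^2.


Step 1: P_i = rho*g*h/1e6 = 1018.6*9.81*2206.4/1e6 = 22.04738 MPa
Step 2: P_wf = P_i - mdot/PI = 22.04738 - 93.58/14.173 = 15.445 MPa
P_wf = 15.445 MPa


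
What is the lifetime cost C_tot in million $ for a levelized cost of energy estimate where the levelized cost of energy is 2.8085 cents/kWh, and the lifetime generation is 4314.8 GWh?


C_tot = LCOE / 100 * E_tot
C_tot = 2.8085 / 100 * 4314.8
C_tot = 121.18 million $


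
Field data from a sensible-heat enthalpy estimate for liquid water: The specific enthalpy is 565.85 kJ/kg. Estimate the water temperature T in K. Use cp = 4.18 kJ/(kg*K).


T = h / cp
T = 565.85 / 4.18
T = 135.3708 deg C
Convert to K: 135.3708 + 273.15 = 408.52 K
T = 408.52 K


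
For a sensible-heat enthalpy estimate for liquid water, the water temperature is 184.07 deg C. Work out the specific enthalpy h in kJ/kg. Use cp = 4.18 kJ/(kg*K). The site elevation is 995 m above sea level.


h = cp * T
h = 4.18 * 184.07
h = 769.41 kJ/kg


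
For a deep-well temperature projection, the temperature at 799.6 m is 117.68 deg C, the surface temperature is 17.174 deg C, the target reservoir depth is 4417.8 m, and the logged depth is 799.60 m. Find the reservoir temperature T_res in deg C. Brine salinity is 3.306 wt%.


Step 1: grad = (T_d1 - T_surf)/d1 * 1000 = (117.68 - 17.174)/799.6 * 1000 = 125.6953 deg C/km
Step 2: T_res = T_surf + grad*d2/1000 = 17.174 + 125.6953*4417.8/1000 = 572.47 deg C
T_res = 572.47 deg C


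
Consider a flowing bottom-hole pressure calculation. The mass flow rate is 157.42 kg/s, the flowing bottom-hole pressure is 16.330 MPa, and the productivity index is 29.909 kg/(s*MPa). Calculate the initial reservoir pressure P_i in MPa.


P_i = P_wf + mdot / PI
P_i = 16.330 + 157.42 / 29.909
P_i = 21.593 MPa


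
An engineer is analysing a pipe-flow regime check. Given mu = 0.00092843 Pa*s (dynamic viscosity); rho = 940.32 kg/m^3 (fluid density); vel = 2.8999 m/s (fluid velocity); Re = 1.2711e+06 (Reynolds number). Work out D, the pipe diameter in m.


D = Re * mu / (rho * vel)
D = 1.2711e+06 * 0.00092843 / (940.32 * 2.8999)
D = 0.43278 m


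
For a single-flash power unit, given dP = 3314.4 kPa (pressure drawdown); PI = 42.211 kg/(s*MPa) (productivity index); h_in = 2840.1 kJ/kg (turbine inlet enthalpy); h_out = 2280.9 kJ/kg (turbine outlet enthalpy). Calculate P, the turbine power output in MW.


Step 1: mdot = PI * dP / 1000 = 42.211 * 3314.4 / 1000 = 139.9041 kg/s
Step 2: P = mdot*(h_in - h_out)/1000 = 139.9041*(2840.1 - 2280.9)/1000 = 78.234 MW
P = 78.234 MW


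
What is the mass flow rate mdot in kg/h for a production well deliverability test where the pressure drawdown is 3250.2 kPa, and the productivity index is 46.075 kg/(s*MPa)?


mdot = PI * dP / 1000
mdot = 46.075 * 3250.2 / 1000
mdot = 149.7530 kg/s
Convert: 149.7530 kg/s * 3600.0 = 5.3911e+05 kg/h
mdot = 5.3911e+05 kg/h


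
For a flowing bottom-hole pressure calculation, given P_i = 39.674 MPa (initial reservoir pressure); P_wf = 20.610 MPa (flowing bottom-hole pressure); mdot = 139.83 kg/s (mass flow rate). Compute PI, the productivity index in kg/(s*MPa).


PI = mdot / (P_i - P_wf)
PI = 139.83 / (39.674 - 20.610)
PI = 7.3348 kg/(s*MPa)


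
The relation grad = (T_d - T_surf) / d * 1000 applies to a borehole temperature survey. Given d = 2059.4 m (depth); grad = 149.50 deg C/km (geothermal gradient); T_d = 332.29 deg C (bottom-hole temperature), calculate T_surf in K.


T_surf = T_d - grad * d / 1000
T_surf = 332.29 - 149.50 * 2059.4 / 1000
T_surf = 24.40970 deg C
Convert to K: 24.40970 + 273.15 = 297.56 K
T_surf = 297.56 K


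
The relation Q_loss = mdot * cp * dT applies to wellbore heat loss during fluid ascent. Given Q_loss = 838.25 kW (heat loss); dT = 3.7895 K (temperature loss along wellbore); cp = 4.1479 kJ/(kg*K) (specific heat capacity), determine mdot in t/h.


mdot = Q_loss / (cp * dT)
mdot = 838.25 / (4.1479 * 3.7895)
mdot = 53.32899 kg/s
Convert: 53.32899 kg/s * 3.6 = 191.98 t/h
mdot = 191.98 t/h


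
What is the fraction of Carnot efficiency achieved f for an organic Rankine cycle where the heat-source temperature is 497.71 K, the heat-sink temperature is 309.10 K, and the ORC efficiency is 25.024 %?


f = (eta_orc/100) / (1 - Tc/Th)
f = (25.024/100) / (1 - 309.10/497.71)
f = 0.66034


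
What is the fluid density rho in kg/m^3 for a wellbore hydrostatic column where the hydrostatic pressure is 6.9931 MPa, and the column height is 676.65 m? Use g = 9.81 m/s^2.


rho = P * 1e6 / (g * h)
rho = 6.9931 * 1e6 / (9.81 * 676.65)
rho = 1053.5 kg/m^3


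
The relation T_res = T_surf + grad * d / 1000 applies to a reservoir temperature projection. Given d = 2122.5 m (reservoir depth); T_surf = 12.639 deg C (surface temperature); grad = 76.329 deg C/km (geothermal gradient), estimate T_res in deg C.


T_res = T_surf + grad * d / 1000
T_res = 12.639 + 76.329 * 2122.5 / 1000
T_res = 174.65 deg C


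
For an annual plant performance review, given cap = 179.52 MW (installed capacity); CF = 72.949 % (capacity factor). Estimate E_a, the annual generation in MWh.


E_a = CF / 100 * cap * 8760
E_a = 72.949 / 100 * 179.52 * 8760
E_a = 1.1472e+06 MWh


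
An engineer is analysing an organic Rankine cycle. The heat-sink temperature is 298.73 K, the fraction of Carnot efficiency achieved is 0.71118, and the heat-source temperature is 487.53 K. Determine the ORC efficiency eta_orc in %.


eta_orc = (1 - Tc/Th) * f * 100
eta_orc = (1 - 298.73/487.53) * 0.71118 * 100
eta_orc = 27.541 %


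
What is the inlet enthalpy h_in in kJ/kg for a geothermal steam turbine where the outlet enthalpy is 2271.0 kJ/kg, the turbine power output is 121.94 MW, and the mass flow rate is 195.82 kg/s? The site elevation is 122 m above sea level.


h_in = h_out + P * 1000 / mdot
h_in = 2271.0 + 121.94 * 1000 / 195.82
h_in = 2893.7 kJ/kg


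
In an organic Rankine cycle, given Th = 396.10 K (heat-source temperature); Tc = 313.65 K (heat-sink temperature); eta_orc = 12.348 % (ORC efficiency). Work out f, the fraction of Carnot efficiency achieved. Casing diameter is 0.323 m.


f = (eta_orc/100) / (1 - Tc/Th)
f = (12.348/100) / (1 - 313.65/396.10)
f = 0.59321


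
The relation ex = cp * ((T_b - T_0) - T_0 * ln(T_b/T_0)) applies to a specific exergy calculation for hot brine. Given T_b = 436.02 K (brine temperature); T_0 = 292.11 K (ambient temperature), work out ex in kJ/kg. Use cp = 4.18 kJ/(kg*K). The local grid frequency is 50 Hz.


ex = cp * ((T_b - T_0) - T_0 * ln(T_b/T_0))
ex = 4.18 * ((436.02 - 292.11) - 292.11 * ln(436.02/292.11))
ex = 112.45 kJ/kg


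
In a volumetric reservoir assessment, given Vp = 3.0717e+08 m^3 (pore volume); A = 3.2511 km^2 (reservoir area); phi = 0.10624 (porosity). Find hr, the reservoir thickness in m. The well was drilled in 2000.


hr = Vp / (A * 1e6 * phi)
hr = 3.0717e+08 / (3.2511 * 1e6 * 0.10624)
hr = 889.32 m


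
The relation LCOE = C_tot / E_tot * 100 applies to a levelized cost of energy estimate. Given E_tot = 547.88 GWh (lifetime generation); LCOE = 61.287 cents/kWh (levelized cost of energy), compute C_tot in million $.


C_tot = LCOE / 100 * E_tot
C_tot = 61.287 / 100 * 547.88
C_tot = 335.78 million $


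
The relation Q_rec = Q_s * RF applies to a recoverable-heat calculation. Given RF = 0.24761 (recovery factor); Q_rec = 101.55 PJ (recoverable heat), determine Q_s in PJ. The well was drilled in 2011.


Q_s = Q_rec / RF
Q_s = 101.55 / 0.24761
Q_s = 410.12 PJ


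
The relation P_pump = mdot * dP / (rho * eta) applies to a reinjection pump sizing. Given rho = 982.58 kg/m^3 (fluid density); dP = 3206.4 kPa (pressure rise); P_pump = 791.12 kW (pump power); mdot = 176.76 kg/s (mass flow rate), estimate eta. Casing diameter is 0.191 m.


eta = mdot * dP / (rho * P_pump)
eta = 176.76 * 3206.4 / (982.58 * 791.12)
eta = 0.72911


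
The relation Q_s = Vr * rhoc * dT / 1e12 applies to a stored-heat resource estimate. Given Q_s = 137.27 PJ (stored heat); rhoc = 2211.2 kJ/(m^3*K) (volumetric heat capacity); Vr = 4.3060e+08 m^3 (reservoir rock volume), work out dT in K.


dT = Q_s * 1e12 / (Vr * rhoc)
dT = 137.27 * 1e12 / (4.3060e+08 * 2211.2)
dT = 144.17 K


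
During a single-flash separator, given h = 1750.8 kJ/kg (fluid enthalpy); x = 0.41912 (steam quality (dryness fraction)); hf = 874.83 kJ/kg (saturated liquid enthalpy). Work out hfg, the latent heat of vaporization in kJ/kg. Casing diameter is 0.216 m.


hfg = (h - hf) / x
hfg = (1750.8 - 874.83) / 0.41912
hfg = 2090.0 kJ/kg


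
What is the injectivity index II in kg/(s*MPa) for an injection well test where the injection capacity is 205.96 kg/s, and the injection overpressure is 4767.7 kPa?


II = mdot * 1000 / dP
II = 205.96 * 1000 / 4767.7
II = 43.199 kg/(s*MPa)


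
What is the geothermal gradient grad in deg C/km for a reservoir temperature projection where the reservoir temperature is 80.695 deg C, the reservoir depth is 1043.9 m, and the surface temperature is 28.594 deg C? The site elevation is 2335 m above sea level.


grad = (T_res - T_surf) / d * 1000
grad = (80.695 - 28.594) / 1043.9 * 1000
grad = 49.910 deg C/km


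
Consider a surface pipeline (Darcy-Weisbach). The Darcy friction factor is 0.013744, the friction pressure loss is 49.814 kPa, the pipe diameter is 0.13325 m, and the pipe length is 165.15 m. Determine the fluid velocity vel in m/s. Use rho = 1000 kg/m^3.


vel = sqrt(dP*1000*2*D / (f*L*rho))
vel = sqrt(49.814*1000*2*0.13325 / (0.013744*165.15*1000))
vel = 2.4184 m/s


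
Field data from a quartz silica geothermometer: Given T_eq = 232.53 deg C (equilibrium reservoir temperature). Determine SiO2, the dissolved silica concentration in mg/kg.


SiO2 = 10^(5.19 - 1309/(T_eq + 273.15))
SiO2 = 10^(5.19 - 1309/(232.53 + 273.15))
SiO2 = 399.40 mg/kg


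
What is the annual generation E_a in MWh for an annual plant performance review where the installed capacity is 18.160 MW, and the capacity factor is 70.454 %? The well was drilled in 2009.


E_a = CF / 100 * cap * 8760
E_a = 70.454 / 100 * 18.160 * 8760
E_a = 1.1208e+05 MWh


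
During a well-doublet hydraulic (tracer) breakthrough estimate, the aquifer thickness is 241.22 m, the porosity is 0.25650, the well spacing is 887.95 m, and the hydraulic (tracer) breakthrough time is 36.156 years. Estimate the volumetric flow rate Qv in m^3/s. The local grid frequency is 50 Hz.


Qv = pi*hr*phi*L^2 / (3*t_bt*365.25*86400)
Qv = pi*241.22*0.25650*887.95^2 / (3*36.156*365.25*86400)
Qv = 0.044774 m^3/s


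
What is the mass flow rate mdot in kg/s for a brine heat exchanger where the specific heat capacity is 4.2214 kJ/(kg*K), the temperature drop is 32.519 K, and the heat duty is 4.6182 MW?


mdot = Q * 1000 / (cp * dT)
mdot = 4.6182 * 1000 / (4.2214 * 32.519)
mdot = 33.642 kg/s


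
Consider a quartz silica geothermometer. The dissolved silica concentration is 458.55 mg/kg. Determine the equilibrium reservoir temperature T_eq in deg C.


T_eq = 1309 / (5.19 - log10(SiO2)) - 273.15
T_eq = 1309 / (5.19 - log10(458.55)) - 273.15
T_eq = 244.53 deg C


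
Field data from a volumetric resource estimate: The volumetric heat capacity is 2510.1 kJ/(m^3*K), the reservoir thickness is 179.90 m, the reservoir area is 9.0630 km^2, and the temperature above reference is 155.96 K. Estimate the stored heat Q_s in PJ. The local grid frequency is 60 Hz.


Step 1: Vr = A*1e6*hr = 9.063*1e6*179.9 = 1.630434e+09 m^3
Step 2: Q_s = Vr*rhoc*dT/1e12 = 1.630434e+09*2510.1*155.96/1e12 = 638.27 PJ
Q_s = 638.27 PJ


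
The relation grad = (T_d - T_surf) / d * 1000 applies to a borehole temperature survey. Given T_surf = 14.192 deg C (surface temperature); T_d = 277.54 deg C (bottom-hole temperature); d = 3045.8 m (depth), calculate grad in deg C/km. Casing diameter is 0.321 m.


grad = (T_d - T_surf) / d * 1000
grad = (277.54 - 14.192) / 3045.8 * 1000
grad = 86.463 deg C/km


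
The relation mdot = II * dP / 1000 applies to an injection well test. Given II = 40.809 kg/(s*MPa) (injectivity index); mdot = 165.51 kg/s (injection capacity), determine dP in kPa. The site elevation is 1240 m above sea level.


dP = mdot * 1000 / II
dP = 165.51 * 1000 / 40.809
dP = 4055.7 kPa


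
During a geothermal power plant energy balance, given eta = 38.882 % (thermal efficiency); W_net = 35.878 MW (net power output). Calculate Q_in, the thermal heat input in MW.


Q_in = W_net / (eta / 100)
Q_in = 35.878 / (38.882 / 100)
Q_in = 92.274 MW


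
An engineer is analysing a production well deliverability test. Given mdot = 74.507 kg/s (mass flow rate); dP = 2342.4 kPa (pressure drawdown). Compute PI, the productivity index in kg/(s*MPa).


PI = mdot * 1000 / dP
PI = 74.507 * 1000 / 2342.4
PI = 31.808 kg/(s*MPa)


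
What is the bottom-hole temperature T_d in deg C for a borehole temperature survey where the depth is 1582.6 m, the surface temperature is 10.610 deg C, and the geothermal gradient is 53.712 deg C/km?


T_d = T_surf + grad * d / 1000
T_d = 10.610 + 53.712 * 1582.6 / 1000
T_d = 95.615 deg C


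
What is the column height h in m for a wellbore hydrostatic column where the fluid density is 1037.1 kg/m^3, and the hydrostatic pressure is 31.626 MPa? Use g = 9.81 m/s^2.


h = P * 1e6 / (g * rho)
h = 31.626 * 1e6 / (9.81 * 1037.1)
h = 3108.5 m


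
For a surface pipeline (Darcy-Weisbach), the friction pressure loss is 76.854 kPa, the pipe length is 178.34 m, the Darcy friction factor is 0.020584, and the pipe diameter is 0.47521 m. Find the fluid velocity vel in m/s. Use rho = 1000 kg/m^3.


vel = sqrt(dP*1000*2*D / (f*L*rho))
vel = sqrt(76.854*1000*2*0.47521 / (0.020584*178.34*1000))
vel = 4.4607 m/s


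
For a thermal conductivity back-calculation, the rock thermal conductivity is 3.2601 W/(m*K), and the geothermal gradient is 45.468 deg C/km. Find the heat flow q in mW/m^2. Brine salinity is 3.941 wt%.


q = k * grad / 1000
q = 3.2601 * 45.468 / 1000
q = 0.1482302 W/m^2
Convert: 0.1482302 W/m^2 * 1000.0 = 148.23 mW/m^2
q = 148.23 mW/m^2


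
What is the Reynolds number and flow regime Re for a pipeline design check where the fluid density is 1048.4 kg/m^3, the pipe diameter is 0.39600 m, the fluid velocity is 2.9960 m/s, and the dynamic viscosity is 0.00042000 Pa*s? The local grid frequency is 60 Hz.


Step 1: Re = rho*vel*D/mu = 1048.4*2.996*0.396/0.00042 = 2.9615e+06
Step 2: Re = 2.9615e+06 > 4000, so flow is turbulent.
Re = 2.9615e+06 (turbulent)


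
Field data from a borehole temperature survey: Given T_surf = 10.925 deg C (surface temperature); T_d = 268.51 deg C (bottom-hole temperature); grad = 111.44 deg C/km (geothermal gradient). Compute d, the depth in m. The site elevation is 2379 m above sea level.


d = (T_d - T_surf) / grad * 1000
d = (268.51 - 10.925) / 111.44 * 1000
d = 2311.4 m


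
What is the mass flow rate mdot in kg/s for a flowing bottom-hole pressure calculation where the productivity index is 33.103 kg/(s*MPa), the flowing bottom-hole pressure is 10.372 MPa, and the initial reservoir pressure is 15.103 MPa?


mdot = (P_i - P_wf) * PI
mdot = (15.103 - 10.372) * 33.103
mdot = 156.61 kg/s


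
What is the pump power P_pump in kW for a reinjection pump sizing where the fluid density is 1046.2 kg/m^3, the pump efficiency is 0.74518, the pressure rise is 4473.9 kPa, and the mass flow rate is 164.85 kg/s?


P_pump = mdot * dP / (rho * eta)
P_pump = 164.85 * 4473.9 / (1046.2 * 0.74518)
P_pump = 946.02 kW


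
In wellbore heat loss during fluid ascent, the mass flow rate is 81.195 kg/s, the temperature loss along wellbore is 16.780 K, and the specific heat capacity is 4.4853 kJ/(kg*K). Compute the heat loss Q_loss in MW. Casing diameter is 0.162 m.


Q_loss = mdot * cp * dT
Q_loss = 81.195 * 4.4853 * 16.780
Q_loss = 6111.006 kW
Convert: 6111.006 kW * 0.001 = 6.1110 MW
Q_loss = 6.1110 MW


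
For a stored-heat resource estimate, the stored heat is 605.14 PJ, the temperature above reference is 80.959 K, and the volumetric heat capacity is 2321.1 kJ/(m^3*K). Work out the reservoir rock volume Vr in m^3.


Vr = Q_s * 1e12 / (rhoc * dT)
Vr = 605.14 * 1e12 / (2321.1 * 80.959)
Vr = 3.2203e+09 m^3


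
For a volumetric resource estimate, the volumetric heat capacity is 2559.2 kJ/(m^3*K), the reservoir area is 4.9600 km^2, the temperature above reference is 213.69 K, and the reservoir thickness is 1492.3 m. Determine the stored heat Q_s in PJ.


Step 1: Vr = A*1e6*hr = 4.96*1e6*1492.3 = 7.401808e+09 m^3
Step 2: Q_s = Vr*rhoc*dT/1e12 = 7.401808e+09*2559.2*213.69/1e12 = 4047.9 PJ
Q_s = 4047.9 PJ


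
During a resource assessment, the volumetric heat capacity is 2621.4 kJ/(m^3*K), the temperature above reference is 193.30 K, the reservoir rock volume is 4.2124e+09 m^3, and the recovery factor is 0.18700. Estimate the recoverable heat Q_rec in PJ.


Step 1: Q_s = Vr*rhoc*dT/1e12 = 4.2124e+09*2621.4*193.3/1e12 = 2134.493 PJ
Step 2: Q_rec = Q_s * RF = 2134.493 * 0.187 = 399.15 PJ
Q_rec = 399.15 PJ


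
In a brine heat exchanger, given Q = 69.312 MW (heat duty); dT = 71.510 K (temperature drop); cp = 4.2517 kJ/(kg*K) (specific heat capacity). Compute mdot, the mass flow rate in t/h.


mdot = Q * 1000 / (cp * dT)
mdot = 69.312 * 1000 / (4.2517 * 71.510)
mdot = 227.9707 kg/s
Convert: 227.9707 kg/s * 3.6 = 820.69 t/h
mdot = 820.69 t/h


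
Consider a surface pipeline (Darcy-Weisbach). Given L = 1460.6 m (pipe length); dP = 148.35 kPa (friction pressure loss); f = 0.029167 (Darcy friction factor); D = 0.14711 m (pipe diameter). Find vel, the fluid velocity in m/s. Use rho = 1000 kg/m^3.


vel = sqrt(dP*1000*2*D / (f*L*rho))
vel = sqrt(148.35*1000*2*0.14711 / (0.029167*1460.6*1000))
vel = 1.0122 m/s


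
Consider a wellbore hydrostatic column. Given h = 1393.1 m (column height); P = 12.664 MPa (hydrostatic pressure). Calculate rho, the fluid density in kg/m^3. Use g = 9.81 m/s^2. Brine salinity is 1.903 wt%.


rho = P * 1e6 / (g * h)
rho = 12.664 * 1e6 / (9.81 * 1393.1)
rho = 926.66 kg/m^3


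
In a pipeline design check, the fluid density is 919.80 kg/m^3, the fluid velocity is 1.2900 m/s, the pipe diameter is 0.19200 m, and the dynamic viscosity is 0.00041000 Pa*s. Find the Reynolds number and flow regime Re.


Step 1: Re = rho*vel*D/mu = 919.8*1.29*0.192/0.00041 = 5.5565e+05
Step 2: Re = 5.5565e+05 > 4000, so flow is turbulent.
Re = 5.5565e+05 (turbulent)


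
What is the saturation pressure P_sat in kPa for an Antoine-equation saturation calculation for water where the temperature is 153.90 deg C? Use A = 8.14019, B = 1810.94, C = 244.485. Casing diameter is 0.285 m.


P_sat = 10^(A - B/(C + T)) / 760 * 0.101325
P_sat = 10^(8.14019 - 1810.94/(244.485 + 153.90)) / 760 * 0.101325
P_sat = 0.5240705 MPa
Convert: 0.5240705 MPa * 1000.0 = 524.07 kPa
P_sat = 524.07 kPa


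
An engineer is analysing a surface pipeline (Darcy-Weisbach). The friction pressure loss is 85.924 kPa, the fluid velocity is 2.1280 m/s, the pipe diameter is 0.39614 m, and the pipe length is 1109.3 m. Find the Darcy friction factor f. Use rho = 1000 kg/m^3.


f = dP*1000 / ((L/D)*(rho*vel^2/2))
f = 85.924*1000 / ((1109.3/0.39614)*(1000*2.1280^2/2))
f = 0.013552


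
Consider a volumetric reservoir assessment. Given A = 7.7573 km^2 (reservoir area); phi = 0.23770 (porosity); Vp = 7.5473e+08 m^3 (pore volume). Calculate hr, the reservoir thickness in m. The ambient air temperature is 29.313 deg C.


hr = Vp / (A * 1e6 * phi)
hr = 7.5473e+08 / (7.7573 * 1e6 * 0.23770)
hr = 409.31 m


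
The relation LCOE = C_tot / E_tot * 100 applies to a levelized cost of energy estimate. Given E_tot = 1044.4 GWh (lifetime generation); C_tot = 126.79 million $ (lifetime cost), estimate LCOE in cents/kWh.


LCOE = C_tot / E_tot * 100
LCOE = 126.79 / 1044.4 * 100
LCOE = 12.140 cents/kWh


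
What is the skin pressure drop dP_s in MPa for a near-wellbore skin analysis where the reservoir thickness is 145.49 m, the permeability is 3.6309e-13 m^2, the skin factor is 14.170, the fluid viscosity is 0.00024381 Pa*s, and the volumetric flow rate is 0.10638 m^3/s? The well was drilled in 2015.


dP_s = S * q * mu / (2*pi*k*hr) / 1000
dP_s = 14.170 * 0.10638 * 0.00024381 / (2*pi*3.6309e-13*145.49) / 1000
dP_s = 1107.271 kPa
Convert: 1107.271 kPa * 0.001 = 1.1073 MPa
dP_s = 1.1073 MPa


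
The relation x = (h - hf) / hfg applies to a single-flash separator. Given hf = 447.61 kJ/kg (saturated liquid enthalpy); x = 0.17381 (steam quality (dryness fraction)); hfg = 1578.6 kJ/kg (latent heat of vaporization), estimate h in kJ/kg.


h = hf + x * hfg
h = 447.61 + 0.17381 * 1578.6
h = 721.99 kJ/kg


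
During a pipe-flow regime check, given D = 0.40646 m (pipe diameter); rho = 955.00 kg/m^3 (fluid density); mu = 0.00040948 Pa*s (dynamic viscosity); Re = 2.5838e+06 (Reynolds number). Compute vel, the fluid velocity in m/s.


vel = Re * mu / (rho * D)
vel = 2.5838e+06 * 0.00040948 / (955.00 * 0.40646)
vel = 2.7257 m/s


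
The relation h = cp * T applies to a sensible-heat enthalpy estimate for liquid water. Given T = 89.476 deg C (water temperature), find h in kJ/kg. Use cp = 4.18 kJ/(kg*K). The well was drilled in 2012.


h = cp * T
h = 4.18 * 89.476
h = 374.01 kJ/kg


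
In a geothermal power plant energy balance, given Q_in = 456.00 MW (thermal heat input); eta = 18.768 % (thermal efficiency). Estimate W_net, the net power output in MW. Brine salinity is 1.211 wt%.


W_net = eta / 100 * Q_in
W_net = 18.768 / 100 * 456.00
W_net = 85.582 MW


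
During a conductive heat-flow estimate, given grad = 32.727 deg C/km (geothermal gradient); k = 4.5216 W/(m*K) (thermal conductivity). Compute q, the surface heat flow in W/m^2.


q = k * grad / 1000
q = 4.5216 * 32.727 / 1000
q = 0.14798 W/m^2


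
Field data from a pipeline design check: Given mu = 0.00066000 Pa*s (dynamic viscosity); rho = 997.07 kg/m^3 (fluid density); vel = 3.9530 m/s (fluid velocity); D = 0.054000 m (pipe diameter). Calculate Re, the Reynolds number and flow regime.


Step 1: Re = rho*vel*D/mu = 997.07*3.953*0.054/0.00066 = 3.2248e+05
Step 2: Re = 3.2248e+05 > 4000, so flow is turbulent.
Re = 3.2248e+05 (turbulent)


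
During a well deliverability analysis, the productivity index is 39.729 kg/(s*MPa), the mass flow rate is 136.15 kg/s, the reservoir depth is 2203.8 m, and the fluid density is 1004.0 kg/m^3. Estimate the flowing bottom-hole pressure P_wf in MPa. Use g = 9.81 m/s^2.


Step 1: P_i = rho*g*h/1e6 = 1004.0*9.81*2203.8/1e6 = 21.70576 MPa
Step 2: P_wf = P_i - mdot/PI = 21.70576 - 136.15/39.729 = 18.279 MPa
P_wf = 18.279 MPa


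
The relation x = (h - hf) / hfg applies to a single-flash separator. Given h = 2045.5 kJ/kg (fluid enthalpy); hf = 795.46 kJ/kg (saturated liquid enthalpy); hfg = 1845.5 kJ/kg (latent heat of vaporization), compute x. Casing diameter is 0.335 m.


x = (h - hf) / hfg
x = (2045.5 - 795.46) / 1845.5
x = 0.67734


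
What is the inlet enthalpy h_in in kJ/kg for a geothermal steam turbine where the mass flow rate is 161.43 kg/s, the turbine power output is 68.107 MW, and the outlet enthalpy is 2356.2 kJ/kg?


h_in = h_out + P * 1000 / mdot
h_in = 2356.2 + 68.107 * 1000 / 161.43
h_in = 2778.1 kJ/kg


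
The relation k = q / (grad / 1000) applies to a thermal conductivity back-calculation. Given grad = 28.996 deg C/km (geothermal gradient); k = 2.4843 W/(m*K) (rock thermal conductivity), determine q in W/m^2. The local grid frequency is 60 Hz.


q = k * grad / 1000
q = 2.4843 * 28.996 / 1000
q = 0.072035 W/m^2


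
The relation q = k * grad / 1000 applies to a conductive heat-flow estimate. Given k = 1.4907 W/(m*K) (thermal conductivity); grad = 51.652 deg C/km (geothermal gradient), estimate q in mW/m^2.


q = k * grad / 1000
q = 1.4907 * 51.652 / 1000
q = 0.07699764 W/m^2
Convert: 0.07699764 W/m^2 * 1000.0 = 76.998 mW/m^2
q = 76.998 mW/m^2


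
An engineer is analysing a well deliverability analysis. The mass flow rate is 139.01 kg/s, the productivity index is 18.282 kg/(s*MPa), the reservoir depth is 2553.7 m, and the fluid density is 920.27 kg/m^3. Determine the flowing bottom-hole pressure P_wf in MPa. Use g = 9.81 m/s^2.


Step 1: P_i = rho*g*h/1e6 = 920.27*9.81*2553.7/1e6 = 23.05442 MPa
Step 2: P_wf = P_i - mdot/PI = 23.05442 - 139.01/18.282 = 15.451 MPa
P_wf = 15.451 MPa


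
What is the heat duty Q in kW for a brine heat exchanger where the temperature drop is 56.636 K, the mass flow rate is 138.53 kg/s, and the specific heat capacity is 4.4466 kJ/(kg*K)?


Q = mdot * cp * dT / 1000
Q = 138.53 * 4.4466 * 56.636 / 1000
Q = 34.88707 MW
Convert: 34.88707 MW * 1000.0 = 34887 kW
Q = 34887 kW


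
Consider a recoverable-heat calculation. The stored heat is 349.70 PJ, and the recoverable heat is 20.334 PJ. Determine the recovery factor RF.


RF = Q_rec / Q_s
RF = 20.334 / 349.70
RF = 0.058147


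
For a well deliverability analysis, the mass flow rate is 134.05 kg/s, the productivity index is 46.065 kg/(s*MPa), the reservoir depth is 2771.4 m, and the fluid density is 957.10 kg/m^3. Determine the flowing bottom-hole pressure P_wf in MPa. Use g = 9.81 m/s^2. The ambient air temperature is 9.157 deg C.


Step 1: P_i = rho*g*h/1e6 = 957.1*9.81*2771.4/1e6 = 26.02109 MPa
Step 2: P_wf = P_i - mdot/PI = 26.02109 - 134.05/46.065 = 23.111 MPa
P_wf = 23.111 MPa


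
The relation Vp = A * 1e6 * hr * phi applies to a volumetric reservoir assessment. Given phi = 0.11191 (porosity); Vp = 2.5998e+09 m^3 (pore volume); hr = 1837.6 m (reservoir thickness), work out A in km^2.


A = Vp / (1e6 * hr * phi)
A = 2.5998e+09 / (1e6 * 1837.6 * 0.11191)
A = 12.642 km^2


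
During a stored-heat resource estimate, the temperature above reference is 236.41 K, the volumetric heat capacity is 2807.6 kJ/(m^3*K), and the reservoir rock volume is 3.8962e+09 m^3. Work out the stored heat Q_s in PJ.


Q_s = Vr * rhoc * dT / 1e12
Q_s = 3.8962e+09 * 2807.6 * 236.41 / 1e12
Q_s = 2586.1 PJ


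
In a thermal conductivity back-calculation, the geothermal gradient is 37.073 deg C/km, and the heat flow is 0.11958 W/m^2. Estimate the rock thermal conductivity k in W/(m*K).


k = q / (grad / 1000)
k = 0.11958 / (37.073 / 1000)
k = 3.2255 W/(m*K)


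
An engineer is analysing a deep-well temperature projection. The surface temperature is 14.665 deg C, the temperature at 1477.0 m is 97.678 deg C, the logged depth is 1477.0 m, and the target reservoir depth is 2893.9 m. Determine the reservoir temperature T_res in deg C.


Step 1: grad = (T_d1 - T_surf)/d1 * 1000 = (97.678 - 14.665)/1477.0 * 1000 = 56.20379 deg C/km
Step 2: T_res = T_surf + grad*d2/1000 = 14.665 + 56.20379*2893.9/1000 = 177.31 deg C
T_res = 177.31 deg C


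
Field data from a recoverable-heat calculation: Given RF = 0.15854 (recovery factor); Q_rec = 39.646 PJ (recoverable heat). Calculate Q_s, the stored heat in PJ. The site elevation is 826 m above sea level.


Q_s = Q_rec / RF
Q_s = 39.646 / 0.15854
Q_s = 250.07 PJ


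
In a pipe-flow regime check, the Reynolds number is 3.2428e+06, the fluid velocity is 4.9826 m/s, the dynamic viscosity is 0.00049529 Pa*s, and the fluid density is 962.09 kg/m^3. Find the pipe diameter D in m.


D = Re * mu / (rho * vel)
D = 3.2428e+06 * 0.00049529 / (962.09 * 4.9826)
D = 0.33505 m


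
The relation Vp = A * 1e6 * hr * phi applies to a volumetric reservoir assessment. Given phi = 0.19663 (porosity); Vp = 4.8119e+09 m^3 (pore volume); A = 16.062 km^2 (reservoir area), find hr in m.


hr = Vp / (A * 1e6 * phi)
hr = 4.8119e+09 / (16.062 * 1e6 * 0.19663)
hr = 1523.6 m


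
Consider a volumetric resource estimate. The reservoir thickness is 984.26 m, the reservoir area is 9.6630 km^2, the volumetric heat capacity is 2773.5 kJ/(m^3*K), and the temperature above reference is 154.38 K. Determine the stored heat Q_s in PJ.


Step 1: Vr = A*1e6*hr = 9.663*1e6*984.26 = 9.510904e+09 m^3
Step 2: Q_s = Vr*rhoc*dT/1e12 = 9.510904e+09*2773.5*154.38/1e12 = 4072.3 PJ
Q_s = 4072.3 PJ


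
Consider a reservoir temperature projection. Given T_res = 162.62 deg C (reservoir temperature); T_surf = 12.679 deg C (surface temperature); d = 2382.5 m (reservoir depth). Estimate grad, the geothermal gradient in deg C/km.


grad = (T_res - T_surf) / d * 1000
grad = (162.62 - 12.679) / 2382.5 * 1000
grad = 62.934 deg C/km


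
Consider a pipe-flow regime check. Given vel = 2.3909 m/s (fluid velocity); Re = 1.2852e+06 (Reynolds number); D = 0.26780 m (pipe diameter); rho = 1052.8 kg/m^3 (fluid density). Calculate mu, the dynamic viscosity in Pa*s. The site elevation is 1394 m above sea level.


mu = rho * vel * D / Re
mu = 1052.8 * 2.3909 * 0.26780 / 1.2852e+06
mu = 0.00052450 Pa*s


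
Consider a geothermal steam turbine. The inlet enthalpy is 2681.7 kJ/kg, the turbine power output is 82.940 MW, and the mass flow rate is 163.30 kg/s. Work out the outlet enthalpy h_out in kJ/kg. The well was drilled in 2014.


h_out = h_in - P * 1000 / mdot
h_out = 2681.7 - 82.940 * 1000 / 163.30
h_out = 2173.8 kJ/kg


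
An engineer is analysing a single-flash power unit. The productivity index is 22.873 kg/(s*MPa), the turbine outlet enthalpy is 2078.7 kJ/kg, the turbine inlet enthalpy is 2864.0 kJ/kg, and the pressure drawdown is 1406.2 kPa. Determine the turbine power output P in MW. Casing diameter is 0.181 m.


Step 1: mdot = PI * dP / 1000 = 22.873 * 1406.2 / 1000 = 32.16401 kg/s
Step 2: P = mdot*(h_in - h_out)/1000 = 32.16401*(2864.0 - 2078.7)/1000 = 25.258 MW
P = 25.258 MW


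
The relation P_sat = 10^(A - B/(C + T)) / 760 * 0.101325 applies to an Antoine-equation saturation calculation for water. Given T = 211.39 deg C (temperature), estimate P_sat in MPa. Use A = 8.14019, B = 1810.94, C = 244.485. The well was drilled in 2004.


P_sat = 10^(A - B/(C + T)) / 760 * 0.101325
P_sat = 10^(8.14019 - 1810.94/(244.485 + 211.39)) / 760 * 0.101325
P_sat = 1.9618 MPa


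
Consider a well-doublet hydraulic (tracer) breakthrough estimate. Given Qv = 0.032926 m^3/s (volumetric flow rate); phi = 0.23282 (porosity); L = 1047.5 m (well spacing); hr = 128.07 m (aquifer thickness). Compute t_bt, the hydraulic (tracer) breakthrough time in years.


t_bt = pi * hr * phi * L^2 / (3 * Qv) / (365.25*86400)
t_bt = pi * 128.07 * 0.23282 * 1047.5^2 / (3 * 0.032926) / (365.25*86400)
t_bt = 32.973 years


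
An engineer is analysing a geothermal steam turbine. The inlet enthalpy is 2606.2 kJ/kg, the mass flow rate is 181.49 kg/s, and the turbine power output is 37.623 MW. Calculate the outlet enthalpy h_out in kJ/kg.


h_out = h_in - P * 1000 / mdot
h_out = 2606.2 - 37.623 * 1000 / 181.49
h_out = 2398.9 kJ/kg


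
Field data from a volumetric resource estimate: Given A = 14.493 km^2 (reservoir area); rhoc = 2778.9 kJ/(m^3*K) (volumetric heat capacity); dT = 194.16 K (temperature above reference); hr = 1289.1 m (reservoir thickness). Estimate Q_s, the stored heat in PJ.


Step 1: Vr = A*1e6*hr = 14.493*1e6*1289.1 = 1.868293e+10 m^3
Step 2: Q_s = Vr*rhoc*dT/1e12 = 1.868293e+10*2778.9*194.16/1e12 = 10080 PJ
Q_s = 10080 PJ


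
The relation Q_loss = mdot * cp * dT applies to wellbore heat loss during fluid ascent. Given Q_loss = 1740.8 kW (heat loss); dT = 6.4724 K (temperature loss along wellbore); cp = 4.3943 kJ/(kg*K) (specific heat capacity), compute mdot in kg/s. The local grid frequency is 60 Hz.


mdot = Q_loss / (cp * dT)
mdot = 1740.8 / (4.3943 * 6.4724)
mdot = 61.206 kg/s


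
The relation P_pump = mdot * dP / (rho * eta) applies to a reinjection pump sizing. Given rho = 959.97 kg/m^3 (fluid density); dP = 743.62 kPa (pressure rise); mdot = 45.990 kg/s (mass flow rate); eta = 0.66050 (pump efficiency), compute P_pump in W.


P_pump = mdot * dP / (rho * eta)
P_pump = 45.990 * 743.62 / (959.97 * 0.66050)
P_pump = 53.93665 kW
Convert: 53.93665 kW * 1000.0 = 53937 W
P_pump = 53937 W


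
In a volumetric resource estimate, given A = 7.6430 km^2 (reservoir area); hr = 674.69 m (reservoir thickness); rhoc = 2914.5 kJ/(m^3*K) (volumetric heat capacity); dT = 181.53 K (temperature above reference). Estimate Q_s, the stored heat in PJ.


Step 1: Vr = A*1e6*hr = 7.643*1e6*674.69 = 5.156656e+09 m^3
Step 2: Q_s = Vr*rhoc*dT/1e12 = 5.156656e+09*2914.5*181.53/1e12 = 2728.2 PJ
Q_s = 2728.2 PJ


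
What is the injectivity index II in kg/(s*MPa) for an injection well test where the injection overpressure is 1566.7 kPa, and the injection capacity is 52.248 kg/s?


II = mdot * 1000 / dP
II = 52.248 * 1000 / 1566.7
II = 33.349 kg/(s*MPa)


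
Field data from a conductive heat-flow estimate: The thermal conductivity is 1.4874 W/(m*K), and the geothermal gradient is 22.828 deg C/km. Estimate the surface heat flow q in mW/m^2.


q = k * grad / 1000
q = 1.4874 * 22.828 / 1000
q = 0.03395437 W/m^2
Convert: 0.03395437 W/m^2 * 1000.0 = 33.954 mW/m^2
q = 33.954 mW/m^2


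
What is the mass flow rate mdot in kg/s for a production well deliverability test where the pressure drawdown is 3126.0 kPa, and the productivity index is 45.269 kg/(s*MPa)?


mdot = PI * dP / 1000
mdot = 45.269 * 3126.0 / 1000
mdot = 141.51 kg/s


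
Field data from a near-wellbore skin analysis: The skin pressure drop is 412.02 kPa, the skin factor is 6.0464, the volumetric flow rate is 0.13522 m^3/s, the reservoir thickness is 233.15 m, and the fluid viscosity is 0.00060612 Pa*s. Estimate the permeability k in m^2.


k = S*q*mu / (2*pi*dP_s*1000*hr)
k = 6.0464*0.13522*0.00060612 / (2*pi*412.02*1000*233.15)
k = 8.2104e-13 m^2


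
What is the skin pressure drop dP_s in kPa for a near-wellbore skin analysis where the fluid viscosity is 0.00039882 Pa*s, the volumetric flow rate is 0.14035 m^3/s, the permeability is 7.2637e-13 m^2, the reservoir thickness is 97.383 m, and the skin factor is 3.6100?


dP_s = S * q * mu / (2*pi*k*hr) / 1000
dP_s = 3.6100 * 0.14035 * 0.00039882 / (2*pi*7.2637e-13*97.383) / 1000
dP_s = 454.65 kPa


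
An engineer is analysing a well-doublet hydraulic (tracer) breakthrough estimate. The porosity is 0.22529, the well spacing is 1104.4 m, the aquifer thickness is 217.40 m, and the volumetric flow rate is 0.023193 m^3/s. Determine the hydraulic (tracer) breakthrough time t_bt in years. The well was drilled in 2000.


t_bt = pi * hr * phi * L^2 / (3 * Qv) / (365.25*86400)
t_bt = pi * 217.40 * 0.22529 * 1104.4^2 / (3 * 0.023193) / (365.25*86400)
t_bt = 85.472 years


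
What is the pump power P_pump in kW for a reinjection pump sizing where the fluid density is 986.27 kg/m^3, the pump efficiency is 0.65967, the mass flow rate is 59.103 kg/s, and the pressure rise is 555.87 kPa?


P_pump = mdot * dP / (rho * eta)
P_pump = 59.103 * 555.87 / (986.27 * 0.65967)
P_pump = 50.496 kW


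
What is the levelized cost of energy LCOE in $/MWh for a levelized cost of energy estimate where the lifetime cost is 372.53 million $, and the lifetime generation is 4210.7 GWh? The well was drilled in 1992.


LCOE = C_tot / E_tot * 100
LCOE = 372.53 / 4210.7 * 100
LCOE = 8.847223 cents/kWh
Convert: 8.847223 cents/kWh * 10.0 = 88.472 $/MWh
LCOE = 88.472 $/MWh


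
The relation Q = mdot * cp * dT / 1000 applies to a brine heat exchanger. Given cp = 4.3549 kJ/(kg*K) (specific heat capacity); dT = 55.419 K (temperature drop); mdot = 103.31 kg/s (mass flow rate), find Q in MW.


Q = mdot * cp * dT / 1000
Q = 103.31 * 4.3549 * 55.419 / 1000
Q = 24.933 MW


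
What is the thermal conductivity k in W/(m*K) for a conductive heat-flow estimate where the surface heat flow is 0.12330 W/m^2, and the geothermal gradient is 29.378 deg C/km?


k = q * 1000 / grad
k = 0.12330 * 1000 / 29.378
k = 4.1970 W/(m*K)


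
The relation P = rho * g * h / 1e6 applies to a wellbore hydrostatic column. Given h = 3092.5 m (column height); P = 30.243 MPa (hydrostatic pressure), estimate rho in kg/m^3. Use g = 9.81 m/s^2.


rho = P * 1e6 / (g * h)
rho = 30.243 * 1e6 / (9.81 * 3092.5)
rho = 996.89 kg/m^3
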